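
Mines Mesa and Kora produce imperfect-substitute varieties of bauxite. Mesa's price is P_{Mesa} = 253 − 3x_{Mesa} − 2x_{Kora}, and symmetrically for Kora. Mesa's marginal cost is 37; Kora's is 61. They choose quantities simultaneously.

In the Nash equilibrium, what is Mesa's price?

122.5

Mine Mesa's profit: π = x_{Mesa}(253 − 3x_{Mesa} − 2x_{Kora}) − 37x_{Mesa}.
∂π/∂x_{Mesa} = 216 − 6x_{Mesa} − 2x_{Kora} = 0 ⇒ x_{Mesa} = 36 − (1/3)x_{Kora}.
Similarly x_{Kora} = 32 − (1/3)x_{Mesa}.
Substituting the second reaction function into the first: x_{Mesa} = 36 − (1/3)(32 − (1/3)x_{Mesa}), which gives (8/9)x_{Mesa} = 76/3 ⇒ x_{Mesa} = 28.5.
Then x_{Kora} = 32 − (1/3)·28.5 = 22.5.
P_{Mesa} = 253 − 3·28.5 − 2·22.5 = 122.5.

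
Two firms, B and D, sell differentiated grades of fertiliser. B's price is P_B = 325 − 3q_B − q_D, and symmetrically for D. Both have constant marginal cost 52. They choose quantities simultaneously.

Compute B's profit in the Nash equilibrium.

4563

Firm B's profit: π = q_B(325 − 3q_B − q_D) − 52q_B.
∂π/∂q_B = 273 − 6q_B − q_D = 0 ⇒ q_B = 45.5 − (1/6)q_D.
By symmetry q_D = q_B; substituting into the reaction function, (7/6)q_B = 45.5 and q_B = 39.
P_B = 325 − 3·39 − 39 = 169.
Profit = (169 − 52)·39 = 4563.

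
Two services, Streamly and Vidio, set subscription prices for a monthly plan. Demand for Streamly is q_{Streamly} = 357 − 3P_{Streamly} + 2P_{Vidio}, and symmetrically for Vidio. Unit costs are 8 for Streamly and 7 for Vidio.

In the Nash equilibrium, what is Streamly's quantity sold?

261.1875

Streamly's profit: π = (P_{Streamly} − 8)(357 − 3P_{Streamly} + 2P_{Vidio}).
∂π/∂P_{Streamly} = 381 − 6P_{Streamly} + 2P_{Vidio} = 0 ⇒ P_{Streamly} = 63.5 + (1/3)P_{Vidio}.
Similarly P_{Vidio} = 63 + (1/3)P_{Streamly}.
Solving the two reaction functions simultaneously: (1 − (1/3)(1/3))P_{Streamly} = 63.5 + (1/3)·63, so (8/9)P_{Streamly} = 84.5 and P_{Streamly} = 95.0625.
Then P_{Vidio} = 63 + (1/3)·95.0625 = 94.6875.
q_{Streamly} = 357 − 3·95.0625 + 2·94.6875 = 261.1875.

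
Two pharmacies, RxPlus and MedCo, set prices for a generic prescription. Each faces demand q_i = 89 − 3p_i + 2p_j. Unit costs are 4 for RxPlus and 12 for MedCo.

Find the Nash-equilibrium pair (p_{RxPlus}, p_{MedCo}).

RxPlus's profit: π = (p_{RxPlus} − 4)(89 − 3p_{RxPlus} + 2p_{MedCo}).
∂π/∂p_{RxPlus} = 101 − 6p_{RxPlus} + 2p_{MedCo} = 0 ⇒ p_{RxPlus} = 101/6 + (1/3)p_{MedCo}.
Similarly p_{MedCo} = 125/6 + (1/3)p_{RxPlus}.
Substituting the second reaction function into the first: p_{RxPlus} = 101/6 + (1/3)(125/6 + (1/3)p_{RxPlus}), which gives (8/9)p_{RxPlus} = 214/9 ⇒ p_{RxPlus} = 26.75.
Then p_{MedCo} = 125/6 + (1/3)·26.75 = 29.75.

26.75, 29.75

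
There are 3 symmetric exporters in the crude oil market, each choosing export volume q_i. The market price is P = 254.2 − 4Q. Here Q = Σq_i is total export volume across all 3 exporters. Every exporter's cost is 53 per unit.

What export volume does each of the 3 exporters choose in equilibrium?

12.575

A representative exporter's profit is π_i = q_i(254.2 − 4Q) − 53q_i, with Q = q_i + Σ_{j≠i} q_j.
First-order condition: 201.2 − 8q_i − 4Σ_{j≠i} q_j = 0.
With identical exporters, set every q_j = q: then 201.2 − 8q − 8q = 0, i.e. q = 201.2/16 = 12.575.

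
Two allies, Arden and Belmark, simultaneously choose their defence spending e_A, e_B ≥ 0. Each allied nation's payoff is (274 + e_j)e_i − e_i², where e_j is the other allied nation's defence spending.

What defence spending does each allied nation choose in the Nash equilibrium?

274

Arden's payoff is (274 + e_B)e_A − e_A².
∂π/∂e_A = 274 + e_B − 2e_A = 0, so e_A = 137 + 0.5e_B.
The game is symmetric, so in equilibrium e_B = e_A: the reaction function gives 0.5e_A = 137, hence e_A = 274.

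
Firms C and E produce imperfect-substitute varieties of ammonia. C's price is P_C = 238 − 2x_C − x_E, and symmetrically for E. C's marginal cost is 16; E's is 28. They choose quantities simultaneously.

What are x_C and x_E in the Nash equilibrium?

Firm C's profit: π = x_C(238 − 2x_C − x_E) − 16x_C.
∂π/∂x_C = 222 − 4x_C − x_E = 0 ⇒ x_C = 55.5 − 0.25x_E.
Similarly x_E = 52.5 − 0.25x_C.
Substituting the second reaction function into the first: x_C = 55.5 − 0.25(52.5 − 0.25x_C), which gives 0.9375x_C = 42.375 ⇒ x_C = 45.2.
Then x_E = 52.5 − 0.25·45.2 = 41.2.

45.2, 41.2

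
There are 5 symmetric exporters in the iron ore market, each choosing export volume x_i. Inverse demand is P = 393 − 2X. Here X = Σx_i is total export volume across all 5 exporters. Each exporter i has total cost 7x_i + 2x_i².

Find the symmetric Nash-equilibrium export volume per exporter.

A representative exporter's profit is π_i = x_i(393 − 2X) − 7x_i − 2x_i², with X = x_i + Σ_{j≠i} x_j.
First-order condition: 386 − 8x_i − 2Σ_{j≠i} x_j = 0.
In a symmetric equilibrium every exporter chooses the same x, so Σ_{j≠i} x_j = 4x. The condition becomes 386 − 16x = 0, giving x = 386/16 = 24.125.

24.125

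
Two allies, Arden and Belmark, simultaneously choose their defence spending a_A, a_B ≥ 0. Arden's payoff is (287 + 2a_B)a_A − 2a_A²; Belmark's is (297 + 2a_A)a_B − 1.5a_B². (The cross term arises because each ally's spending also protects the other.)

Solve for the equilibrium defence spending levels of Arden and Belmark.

181.875, 220.25

Expanding Arden's payoff: 287a_A + 2a_Ba_A − 2a_A².
∂π/∂a_A = 287 + 2a_B − 4a_A = 0, so a_A = 71.75 + 0.5a_B.
Likewise for Belmark: a_B = 99 + (2/3)a_A.
Substituting the second reaction function into the first: a_A = 71.75 + 0.5(99 + (2/3)a_A), which gives (2/3)a_A = 121.25 ⇒ a_A = 181.875.
Then a_B = 99 + (2/3)·181.875 = 220.25.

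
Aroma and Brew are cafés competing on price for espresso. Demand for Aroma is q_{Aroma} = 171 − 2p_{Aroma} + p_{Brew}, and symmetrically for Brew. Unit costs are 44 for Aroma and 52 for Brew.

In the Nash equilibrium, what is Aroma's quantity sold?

Aroma's profit: π = (p_{Aroma} − 44)(171 − 2p_{Aroma} + p_{Brew}).
∂π/∂p_{Aroma} = 259 − 4p_{Aroma} + p_{Brew} = 0 ⇒ p_{Aroma} = 64.75 + 0.25p_{Brew}.
Similarly p_{Brew} = 68.75 + 0.25p_{Aroma}.
Substituting the second reaction function into the first: p_{Aroma} = 64.75 + 0.25(68.75 + 0.25p_{Aroma}), which gives 0.9375p_{Aroma} = 81.9375 ⇒ p_{Aroma} = 87.4.
Then p_{Brew} = 68.75 + 0.25·87.4 = 90.6.
q_{Aroma} = 171 − 2·87.4 + 90.6 = 86.8.

86.8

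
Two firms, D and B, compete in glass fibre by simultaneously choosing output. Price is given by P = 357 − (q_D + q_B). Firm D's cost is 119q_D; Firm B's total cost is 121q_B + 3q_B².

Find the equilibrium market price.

Firm D's profit: π = q_D(357 − (q_D + q_B)) − 119q_D.
∂π/∂q_D = 238 − 2q_D − q_B = 0, so q_D = 119 − 0.5q_B.
For B: ∂π/∂q_B = 236 − 8q_B − q_D = 0 ⇒ q_B = 29.5 − 0.125q_D.
Plugging q_B into D's best response: q_D = 119 − 0.5(29.5 − 0.125q_D) ⇒ 0.9375q_D = 104.25, so q_D = 111.2.
Then q_B = 29.5 − 0.125·111.2 = 15.6.
Equilibrium price: P = 357 − 126.8 = 230.2.

230.2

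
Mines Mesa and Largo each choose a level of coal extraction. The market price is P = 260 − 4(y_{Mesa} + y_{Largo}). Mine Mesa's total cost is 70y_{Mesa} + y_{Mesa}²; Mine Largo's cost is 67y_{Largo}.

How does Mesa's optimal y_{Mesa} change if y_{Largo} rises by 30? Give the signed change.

-12

Mine Mesa's profit: π = y_{Mesa}(260 − 4(y_{Mesa} + y_{Largo})) − 70y_{Mesa} − y_{Mesa}².
∂π/∂y_{Mesa} = 190 − 10y_{Mesa} − 4y_{Largo} = 0, so y_{Mesa} = 19 − 0.4y_{Largo}.
The reaction-function slope is −0.4, so a 30-unit rise in y_{Largo} moves y_{Mesa} by −0.4 × 30 = −12. Mesa's best response falls — the actions are strategic substitutes.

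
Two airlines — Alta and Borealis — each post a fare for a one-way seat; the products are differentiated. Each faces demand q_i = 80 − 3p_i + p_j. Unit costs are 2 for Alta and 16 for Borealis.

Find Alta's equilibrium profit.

806.88

Alta's profit: π = (p_{Alta} − 2)(80 − 3p_{Alta} + p_{Borealis}).
∂π/∂p_{Alta} = 86 − 6p_{Alta} + p_{Borealis} = 0 ⇒ p_{Alta} = 43/3 + (1/6)p_{Borealis}.
Similarly p_{Borealis} = 64/3 + (1/6)p_{Alta}.
Plugging p_{Borealis} into Alta's best response: p_{Alta} = 43/3 + (1/6)(64/3 + (1/6)p_{Alta}) ⇒ (35/36)p_{Alta} = 161/9, so p_{Alta} = 18.4.
Then p_{Borealis} = 64/3 + (1/6)·18.4 = 24.4.
q_{Alta} = 80 − 3·18.4 + 24.4 = 49.2.
Profit = (18.4 − 2)·49.2 = 806.88.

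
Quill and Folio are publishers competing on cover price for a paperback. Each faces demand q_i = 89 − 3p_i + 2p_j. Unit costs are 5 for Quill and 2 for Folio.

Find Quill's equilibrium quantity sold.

Quill's profit: π = (p_{Quill} − 5)(89 − 3p_{Quill} + 2p_{Folio}).
∂π/∂p_{Quill} = 104 − 6p_{Quill} + 2p_{Folio} = 0 ⇒ p_{Quill} = 52/3 + (1/3)p_{Folio}.
Similarly p_{Folio} = 95/6 + (1/3)p_{Quill}.
Solving the two reaction functions simultaneously: (1 − (1/3)(1/3))p_{Quill} = 52/3 + (1/3)·(95/6), so (8/9)p_{Quill} = 407/18 and p_{Quill} = 25.4375.
Then p_{Folio} = 95/6 + (1/3)·25.4375 = 24.3125.
q_{Quill} = 89 − 3·25.4375 + 2·24.3125 = 61.3125.

61.3125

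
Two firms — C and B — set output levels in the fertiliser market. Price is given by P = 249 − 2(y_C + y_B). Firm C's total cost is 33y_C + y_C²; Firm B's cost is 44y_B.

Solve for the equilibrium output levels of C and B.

22.7, 39.9

Firm C's profit: π = y_C(249 − 2(y_C + y_B)) − 33y_C − y_C².
∂π/∂y_C = 216 − 6y_C − 2y_B = 0, so y_C = 36 − (1/3)y_B.
For B: ∂π/∂y_B = 205 − 4y_B − 2y_C = 0 ⇒ y_B = 51.25 − 0.5y_C.
Solving the two reaction functions simultaneously: (1 − (−1/3)(−0.5))y_C = 36 − (1/3)·51.25, so (5/6)y_C = 227/12 and y_C = 22.7.
Then y_B = 51.25 − 0.5·22.7 = 39.9.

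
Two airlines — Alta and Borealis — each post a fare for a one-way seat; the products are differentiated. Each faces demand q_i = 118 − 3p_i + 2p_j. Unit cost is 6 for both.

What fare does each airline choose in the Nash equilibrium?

34

Alta's profit: π = (p_{Alta} − 6)(118 − 3p_{Alta} + 2p_{Borealis}).
∂π/∂p_{Alta} = 136 − 6p_{Alta} + 2p_{Borealis} = 0 ⇒ p_{Alta} = 68/3 + (1/3)p_{Borealis}.
Setting p_{Alta} = p_{Borealis} in the reaction function: p_{Alta} = 68/3 + (1/3)p_{Alta}, so p_{Alta} = (68/3) / (2/3) = 34.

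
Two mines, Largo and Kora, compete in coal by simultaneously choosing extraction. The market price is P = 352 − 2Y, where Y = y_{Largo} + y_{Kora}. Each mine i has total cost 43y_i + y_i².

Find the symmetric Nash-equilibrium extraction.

38.625

Mine Largo's profit: π = y_{Largo}(352 − 2(y_{Largo} + y_{Kora})) − 43y_{Largo} − y_{Largo}².
∂π/∂y_{Largo} = 309 − 6y_{Largo} − 2y_{Kora} = 0, so y_{Largo} = 51.5 − (1/3)y_{Kora}.
By symmetry y_{Kora} = y_{Largo}; substituting into the reaction function, (4/3)y_{Largo} = 51.5 and y_{Largo} = 38.625.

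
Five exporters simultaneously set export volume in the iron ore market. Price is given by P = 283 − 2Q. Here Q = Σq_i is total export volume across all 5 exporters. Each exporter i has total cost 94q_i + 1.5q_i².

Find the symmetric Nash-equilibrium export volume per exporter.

12.6

A representative exporter's profit is π_i = q_i(283 − 2Q) − 94q_i − 1.5q_i², with Q = q_i + Σ_{j≠i} q_j.
First-order condition: 189 − 7q_i − 2Σ_{j≠i} q_j = 0.
In a symmetric equilibrium every exporter chooses the same q, so Σ_{j≠i} q_j = 4q. The condition becomes 189 − 15q = 0, giving q = 189/15 = 12.6.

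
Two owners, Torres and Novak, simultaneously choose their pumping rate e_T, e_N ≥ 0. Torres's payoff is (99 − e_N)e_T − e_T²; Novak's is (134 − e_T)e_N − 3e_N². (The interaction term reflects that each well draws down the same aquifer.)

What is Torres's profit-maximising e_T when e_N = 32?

Expanding Torres's payoff: 99e_T − e_Ne_T − e_T².
∂π/∂e_T = 99 − e_N − 2e_T = 0, so e_T = 49.5 − 0.5e_N.
At e_N = 32: e_T = 49.5 − 0.5·32 = 33.5.

33.5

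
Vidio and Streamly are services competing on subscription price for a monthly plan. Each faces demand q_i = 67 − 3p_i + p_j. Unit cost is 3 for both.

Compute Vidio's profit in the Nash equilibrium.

Vidio's profit: π = (p_{Vidio} − 3)(67 − 3p_{Vidio} + p_{Streamly}).
∂π/∂p_{Vidio} = 76 − 6p_{Vidio} + p_{Streamly} = 0 ⇒ p_{Vidio} = 38/3 + (1/6)p_{Streamly}.
By symmetry p_{Streamly} = p_{Vidio}; substituting into the reaction function, (5/6)p_{Vidio} = 38/3 and p_{Vidio} = 15.2.
q_{Vidio} = 67 − 3·15.2 + 15.2 = 36.6.
Profit = (15.2 − 3)·36.6 = 446.52.

446.52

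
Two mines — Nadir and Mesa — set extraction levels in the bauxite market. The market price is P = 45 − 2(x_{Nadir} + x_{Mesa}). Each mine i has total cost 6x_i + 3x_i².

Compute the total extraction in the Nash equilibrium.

6.5

Mine Nadir's profit: π = x_{Nadir}(45 − 2(x_{Nadir} + x_{Mesa})) − 6x_{Nadir} − 3x_{Nadir}².
∂π/∂x_{Nadir} = 39 − 10x_{Nadir} − 2x_{Mesa} = 0, so x_{Nadir} = 3.9 − 0.2x_{Mesa}.
Setting x_{Nadir} = x_{Mesa} in the reaction function: x_{Nadir} = 3.9 − 0.2x_{Nadir}, so x_{Nadir} = 3.9 / 1.2 = 3.25.
Total extraction: 3.25 + 3.25 = 6.5.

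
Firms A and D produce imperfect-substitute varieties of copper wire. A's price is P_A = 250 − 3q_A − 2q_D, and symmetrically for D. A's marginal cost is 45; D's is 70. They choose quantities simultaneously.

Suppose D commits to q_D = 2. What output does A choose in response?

33.5

Firm A's profit: π = q_A(250 − 3q_A − 2q_D) − 45q_A.
∂π/∂q_A = 205 − 6q_A − 2q_D = 0 ⇒ q_A = 205/6 − (1/3)q_D.
At q_D = 2: q_A = 205/6 − (1/3)·2 = 33.5.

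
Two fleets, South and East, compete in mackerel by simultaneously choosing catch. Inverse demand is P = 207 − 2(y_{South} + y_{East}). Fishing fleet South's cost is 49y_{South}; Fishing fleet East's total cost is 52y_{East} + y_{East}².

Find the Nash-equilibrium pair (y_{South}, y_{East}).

Fishing fleet South's profit: π = y_{South}(207 − 2(y_{South} + y_{East})) − 49y_{South}.
∂π/∂y_{South} = 158 − 4y_{South} − 2y_{East} = 0, so y_{South} = 39.5 − 0.5y_{East}.
For East: ∂π/∂y_{East} = 155 − 6y_{East} − 2y_{South} = 0 ⇒ y_{East} = 155/6 − (1/3)y_{South}.
Plugging y_{East} into South's best response: y_{South} = 39.5 − 0.5(155/6 − (1/3)y_{South}) ⇒ (5/6)y_{South} = 319/12, so y_{South} = 31.9.
Then y_{East} = 155/6 − (1/3)·31.9 = 15.2.

31.9, 15.2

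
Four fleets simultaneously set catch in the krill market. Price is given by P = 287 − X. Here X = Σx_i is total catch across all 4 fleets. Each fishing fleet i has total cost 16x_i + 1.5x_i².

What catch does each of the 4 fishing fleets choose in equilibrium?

A representative fishing fleet's profit is π_i = x_i(287 − X) − 16x_i − 1.5x_i², with X = x_i + Σ_{j≠i} x_j.
First-order condition: 271 − 5x_i − Σ_{j≠i} x_j = 0.
With identical fishing fleets, set every x_j = x: then 271 − 5x − 3x = 0, i.e. x = 271/8 = 33.875.

33.875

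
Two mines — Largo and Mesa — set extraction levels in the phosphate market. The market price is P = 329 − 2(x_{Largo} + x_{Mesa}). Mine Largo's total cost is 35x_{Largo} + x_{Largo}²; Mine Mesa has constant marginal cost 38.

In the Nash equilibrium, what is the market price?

Mine Largo's profit: π = x_{Largo}(329 − 2(x_{Largo} + x_{Mesa})) − 35x_{Largo} − x_{Largo}².
∂π/∂x_{Largo} = 294 − 6x_{Largo} − 2x_{Mesa} = 0, so x_{Largo} = 49 − (1/3)x_{Mesa}.
For Mesa: ∂π/∂x_{Mesa} = 291 − 4x_{Mesa} − 2x_{Largo} = 0 ⇒ x_{Mesa} = 72.75 − 0.5x_{Largo}.
Substituting the second reaction function into the first: x_{Largo} = 49 − (1/3)(72.75 − 0.5x_{Largo}), which gives (5/6)x_{Largo} = 24.75 ⇒ x_{Largo} = 29.7.
Then x_{Mesa} = 72.75 − 0.5·29.7 = 57.9.
Equilibrium price: P = 329 − 2·87.6 = 153.8.

153.8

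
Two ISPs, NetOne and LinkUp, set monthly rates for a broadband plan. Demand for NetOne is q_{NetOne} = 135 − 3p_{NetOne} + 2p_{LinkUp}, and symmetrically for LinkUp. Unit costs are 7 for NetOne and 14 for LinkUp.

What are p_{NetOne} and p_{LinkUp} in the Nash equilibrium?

40.3125, 42.9375

NetOne's profit: π = (p_{NetOne} − 7)(135 − 3p_{NetOne} + 2p_{LinkUp}).
∂π/∂p_{NetOne} = 156 − 6p_{NetOne} + 2p_{LinkUp} = 0 ⇒ p_{NetOne} = 26 + (1/3)p_{LinkUp}.
Similarly p_{LinkUp} = 29.5 + (1/3)p_{NetOne}.
Substituting the second reaction function into the first: p_{NetOne} = 26 + (1/3)(29.5 + (1/3)p_{NetOne}), which gives (8/9)p_{NetOne} = 215/6 ⇒ p_{NetOne} = 40.3125.
Then p_{LinkUp} = 29.5 + (1/3)·40.3125 = 42.9375.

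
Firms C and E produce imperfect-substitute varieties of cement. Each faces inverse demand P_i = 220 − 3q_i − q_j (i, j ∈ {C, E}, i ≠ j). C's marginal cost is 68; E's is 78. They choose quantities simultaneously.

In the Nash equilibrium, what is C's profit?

Firm C's profit: π = q_C(220 − 3q_C − q_E) − 68q_C.
∂π/∂q_C = 152 − 6q_C − q_E = 0 ⇒ q_C = 76/3 − (1/6)q_E.
Similarly q_E = 71/3 − (1/6)q_C.
Substituting the second reaction function into the first: q_C = 76/3 − (1/6)(71/3 − (1/6)q_C), which gives (35/36)q_C = 385/18 ⇒ q_C = 22.
Then q_E = 71/3 − (1/6)·22 = 20.
P_C = 220 − 3·22 − 20 = 134.
Profit = (134 − 68)·22 = 1452.

1452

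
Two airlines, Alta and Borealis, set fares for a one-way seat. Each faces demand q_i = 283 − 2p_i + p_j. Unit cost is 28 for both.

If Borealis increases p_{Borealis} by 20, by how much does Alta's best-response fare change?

5

Alta's profit: π = (p_{Alta} − 28)(283 − 2p_{Alta} + p_{Borealis}).
∂π/∂p_{Alta} = 339 − 4p_{Alta} + p_{Borealis} = 0 ⇒ p_{Alta} = 84.75 + 0.25p_{Borealis}.
The reaction-function slope is 0.25, so a 20-unit rise in p_{Borealis} moves p_{Alta} by 0.25 × 20 = 5. Alta's best response rises — the actions are strategic complements.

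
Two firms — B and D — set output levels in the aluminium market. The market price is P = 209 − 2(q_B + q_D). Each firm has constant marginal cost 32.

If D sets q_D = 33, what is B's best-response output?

27.75

Firm B's profit: π = q_B(209 − 2(q_B + q_D)) − 32q_B.
∂π/∂q_B = 177 − 4q_B − 2q_D = 0, so q_B = 44.25 − 0.5q_D.
At q_D = 33: q_B = 44.25 − 0.5·33 = 27.75.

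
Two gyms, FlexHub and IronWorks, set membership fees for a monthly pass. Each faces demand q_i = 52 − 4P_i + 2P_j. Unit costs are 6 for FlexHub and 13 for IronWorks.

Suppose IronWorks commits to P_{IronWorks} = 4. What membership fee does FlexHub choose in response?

FlexHub's profit: π = (P_{FlexHub} − 6)(52 − 4P_{FlexHub} + 2P_{IronWorks}).
∂π/∂P_{FlexHub} = 76 − 8P_{FlexHub} + 2P_{IronWorks} = 0 ⇒ P_{FlexHub} = 9.5 + 0.25P_{IronWorks}.
At P_{IronWorks} = 4: P_{FlexHub} = 9.5 + 0.25·4 = 10.5.

10.5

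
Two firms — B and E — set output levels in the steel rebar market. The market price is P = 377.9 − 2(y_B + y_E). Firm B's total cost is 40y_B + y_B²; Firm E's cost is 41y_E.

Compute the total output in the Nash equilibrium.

101.17

Firm B's profit: π = y_B(377.9 − 2(y_B + y_E)) − 40y_B − y_B².
∂π/∂y_B = 337.9 − 6y_B − 2y_E = 0, so y_B = 3379/60 − (1/3)y_E.
For E: ∂π/∂y_E = 336.9 − 4y_E − 2y_B = 0 ⇒ y_E = 84.225 − 0.5y_B.
Substituting the second reaction function into the first: y_B = 3379/60 − (1/3)(84.225 − 0.5y_B), which gives (5/6)y_B = 3389/120 ⇒ y_B = 33.89.
Then y_E = 84.225 − 0.5·33.89 = 67.28.
Total output: 33.89 + 67.28 = 101.17.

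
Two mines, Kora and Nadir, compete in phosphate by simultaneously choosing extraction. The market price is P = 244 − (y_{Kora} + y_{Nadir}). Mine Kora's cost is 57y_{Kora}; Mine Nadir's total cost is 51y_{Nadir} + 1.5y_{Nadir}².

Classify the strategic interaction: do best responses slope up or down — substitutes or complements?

Mine Kora's profit: π = y_{Kora}(244 − (y_{Kora} + y_{Nadir})) − 57y_{Kora}.
∂π/∂y_{Kora} = 187 − 2y_{Kora} − y_{Nadir} = 0, so y_{Kora} = 93.5 − 0.5y_{Nadir}.
The best-response slope dy_{Kora}/dy_{Nadir} = −0.5 < 0: the reaction function is downward-sloping, so the choices are strategic substitutes.

strategic substitutes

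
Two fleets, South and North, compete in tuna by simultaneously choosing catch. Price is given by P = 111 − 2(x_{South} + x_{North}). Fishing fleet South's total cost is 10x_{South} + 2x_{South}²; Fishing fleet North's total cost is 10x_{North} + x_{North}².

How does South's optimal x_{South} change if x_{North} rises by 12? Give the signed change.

Fishing fleet South's profit: π = x_{South}(111 − 2(x_{South} + x_{North})) − 10x_{South} − 2x_{South}².
∂π/∂x_{South} = 101 − 8x_{South} − 2x_{North} = 0, so x_{South} = 12.625 − 0.25x_{North}.
The reaction-function slope is −0.25, so a 12-unit rise in x_{North} moves x_{South} by −0.25 × 12 = −3. South's best response falls — the actions are strategic substitutes.

-3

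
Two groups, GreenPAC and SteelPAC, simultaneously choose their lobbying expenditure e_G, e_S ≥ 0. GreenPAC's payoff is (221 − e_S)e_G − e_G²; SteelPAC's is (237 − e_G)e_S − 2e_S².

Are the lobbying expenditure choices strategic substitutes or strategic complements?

strategic substitutes

Expanding GreenPAC's payoff: 221e_G − e_Se_G − e_G².
∂π/∂e_G = 221 − e_S − 2e_G = 0, so e_G = 110.5 − 0.5e_S.
The best-response slope de_G/de_S = −0.5 < 0: the reaction function is downward-sloping, so the choices are strategic substitutes.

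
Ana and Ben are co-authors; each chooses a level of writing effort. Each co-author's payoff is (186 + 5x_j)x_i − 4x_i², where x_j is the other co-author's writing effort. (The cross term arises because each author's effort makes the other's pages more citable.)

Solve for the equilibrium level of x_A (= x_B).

Ana's payoff is (186 + 5x_B)x_A − 4x_A².
∂π/∂x_A = 186 + 5x_B − 8x_A = 0, so x_A = 23.25 + 0.625x_B.
The game is symmetric, so in equilibrium x_B = x_A: the reaction function gives 0.375x_A = 23.25, hence x_A = 62.

62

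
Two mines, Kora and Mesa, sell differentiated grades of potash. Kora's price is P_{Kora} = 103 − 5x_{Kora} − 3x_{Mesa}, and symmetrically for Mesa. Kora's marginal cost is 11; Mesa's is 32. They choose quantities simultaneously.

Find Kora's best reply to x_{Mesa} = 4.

8

Mine Kora's profit: π = x_{Kora}(103 − 5x_{Kora} − 3x_{Mesa}) − 11x_{Kora}.
∂π/∂x_{Kora} = 92 − 10x_{Kora} − 3x_{Mesa} = 0 ⇒ x_{Kora} = 9.2 − 0.3x_{Mesa}.
At x_{Mesa} = 4: x_{Kora} = 9.2 − 0.3·4 = 8.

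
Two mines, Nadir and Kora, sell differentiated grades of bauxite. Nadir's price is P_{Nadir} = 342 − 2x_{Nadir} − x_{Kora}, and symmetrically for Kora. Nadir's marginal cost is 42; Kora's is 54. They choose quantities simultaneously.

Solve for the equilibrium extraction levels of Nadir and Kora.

60.8, 56.8

Mine Nadir's profit: π = x_{Nadir}(342 − 2x_{Nadir} − x_{Kora}) − 42x_{Nadir}.
∂π/∂x_{Nadir} = 300 − 4x_{Nadir} − x_{Kora} = 0 ⇒ x_{Nadir} = 75 − 0.25x_{Kora}.
Similarly x_{Kora} = 72 − 0.25x_{Nadir}.
Solving the two reaction functions simultaneously: (1 − (−0.25)(−0.25))x_{Nadir} = 75 − 0.25·72, so 0.9375x_{Nadir} = 57 and x_{Nadir} = 60.8.
Then x_{Kora} = 72 − 0.25·60.8 = 56.8.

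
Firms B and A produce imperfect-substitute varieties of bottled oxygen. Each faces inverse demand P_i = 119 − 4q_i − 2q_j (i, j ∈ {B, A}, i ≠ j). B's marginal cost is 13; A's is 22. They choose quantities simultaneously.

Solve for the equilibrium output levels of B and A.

10.9, 9.4

Firm B's profit: π = q_B(119 − 4q_B − 2q_A) − 13q_B.
∂π/∂q_B = 106 − 8q_B − 2q_A = 0 ⇒ q_B = 13.25 − 0.25q_A.
Similarly q_A = 12.125 − 0.25q_B.
Solving the two reaction functions simultaneously: (1 − (−0.25)(−0.25))q_B = 13.25 − 0.25·12.125, so 0.9375q_B = 327/32 and q_B = 10.9.
Then q_A = 12.125 − 0.25·10.9 = 9.4.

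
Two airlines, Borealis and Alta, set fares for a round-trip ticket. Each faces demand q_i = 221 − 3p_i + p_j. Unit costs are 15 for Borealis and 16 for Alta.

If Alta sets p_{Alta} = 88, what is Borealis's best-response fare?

Borealis's profit: π = (p_{Borealis} − 15)(221 − 3p_{Borealis} + p_{Alta}).
∂π/∂p_{Borealis} = 266 − 6p_{Borealis} + p_{Alta} = 0 ⇒ p_{Borealis} = 133/3 + (1/6)p_{Alta}.
At p_{Alta} = 88: p_{Borealis} = 133/3 + (1/6)·88 = 59.

59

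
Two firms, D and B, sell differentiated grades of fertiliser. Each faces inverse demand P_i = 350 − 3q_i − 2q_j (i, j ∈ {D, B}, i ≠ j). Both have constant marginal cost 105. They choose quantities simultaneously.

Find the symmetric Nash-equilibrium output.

30.625

Firm D's profit: π = q_D(350 − 3q_D − 2q_B) − 105q_D.
∂π/∂q_D = 245 − 6q_D − 2q_B = 0 ⇒ q_D = 245/6 − (1/3)q_B.
The game is symmetric, so in equilibrium q_B = q_D: the reaction function gives (4/3)q_D = 245/6, hence q_D = 30.625.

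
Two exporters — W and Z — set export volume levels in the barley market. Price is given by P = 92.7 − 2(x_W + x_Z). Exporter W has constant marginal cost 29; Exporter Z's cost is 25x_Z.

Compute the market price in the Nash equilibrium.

48.9

Exporter W's profit: π = x_W(92.7 − 2(x_W + x_Z)) − 29x_W.
∂π/∂x_W = 63.7 − 4x_W − 2x_Z = 0, so x_W = 15.925 − 0.5x_Z.
By the same steps for Z: x_Z = 16.925 − 0.5x_W.
Plugging x_Z into W's best response: x_W = 15.925 − 0.5(16.925 − 0.5x_W) ⇒ 0.75x_W = 7.4625, so x_W = 9.95.
Then x_Z = 16.925 − 0.5·9.95 = 11.95.
Equilibrium price: P = 92.7 − 2·21.9 = 48.9.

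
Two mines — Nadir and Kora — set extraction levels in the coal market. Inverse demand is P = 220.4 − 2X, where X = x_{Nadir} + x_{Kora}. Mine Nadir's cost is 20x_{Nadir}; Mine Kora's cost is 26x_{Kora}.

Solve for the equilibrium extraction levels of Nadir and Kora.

34.4, 31.4

Mine Nadir's profit: π = x_{Nadir}(220.4 − 2(x_{Nadir} + x_{Kora})) − 20x_{Nadir}.
∂π/∂x_{Nadir} = 200.4 − 4x_{Nadir} − 2x_{Kora} = 0, so x_{Nadir} = 50.1 − 0.5x_{Kora}.
By the same steps for Kora: x_{Kora} = 48.6 − 0.5x_{Nadir}.
Substituting the second reaction function into the first: x_{Nadir} = 50.1 − 0.5(48.6 − 0.5x_{Nadir}), which gives 0.75x_{Nadir} = 25.8 ⇒ x_{Nadir} = 34.4.
Then x_{Kora} = 48.6 − 0.5·34.4 = 31.4.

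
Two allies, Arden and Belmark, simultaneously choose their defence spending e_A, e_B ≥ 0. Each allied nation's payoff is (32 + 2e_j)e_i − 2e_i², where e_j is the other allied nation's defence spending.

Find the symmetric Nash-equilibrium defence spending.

16

Arden's payoff is (32 + 2e_B)e_A − 2e_A².
∂π/∂e_A = 32 + 2e_B − 4e_A = 0, so e_A = 8 + 0.5e_B.
Setting e_A = e_B in the reaction function: e_A = 8 + 0.5e_A, so e_A = 8 / 0.5 = 16.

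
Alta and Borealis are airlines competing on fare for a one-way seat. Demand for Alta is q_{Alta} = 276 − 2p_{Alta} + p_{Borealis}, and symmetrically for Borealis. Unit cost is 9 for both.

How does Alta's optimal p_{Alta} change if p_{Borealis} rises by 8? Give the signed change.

2

Alta's profit: π = (p_{Alta} − 9)(276 − 2p_{Alta} + p_{Borealis}).
∂π/∂p_{Alta} = 294 − 4p_{Alta} + p_{Borealis} = 0 ⇒ p_{Alta} = 73.5 + 0.25p_{Borealis}.
The reaction-function slope is 0.25, so an 8-unit rise in p_{Borealis} moves p_{Alta} by 0.25 × 8 = 2. Alta's best response rises — the actions are strategic complements.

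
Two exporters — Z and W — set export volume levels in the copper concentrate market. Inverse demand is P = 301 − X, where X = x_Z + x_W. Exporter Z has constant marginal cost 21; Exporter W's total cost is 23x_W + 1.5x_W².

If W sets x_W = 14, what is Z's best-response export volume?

133

Exporter Z's profit: π = x_Z(301 − (x_Z + x_W)) − 21x_Z.
∂π/∂x_Z = 280 − 2x_Z − x_W = 0, so x_Z = 140 − 0.5x_W.
At x_W = 14: x_Z = 140 − 0.5·14 = 133.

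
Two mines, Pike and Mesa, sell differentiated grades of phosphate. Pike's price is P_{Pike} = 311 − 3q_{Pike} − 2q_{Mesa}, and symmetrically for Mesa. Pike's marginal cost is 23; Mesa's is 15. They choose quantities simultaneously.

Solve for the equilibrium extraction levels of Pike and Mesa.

Mine Pike's profit: π = q_{Pike}(311 − 3q_{Pike} − 2q_{Mesa}) − 23q_{Pike}.
∂π/∂q_{Pike} = 288 − 6q_{Pike} − 2q_{Mesa} = 0 ⇒ q_{Pike} = 48 − (1/3)q_{Mesa}.
Similarly q_{Mesa} = 148/3 − (1/3)q_{Pike}.
Solving the two reaction functions simultaneously: (1 − (−1/3)(−1/3))q_{Pike} = 48 − (1/3)·(148/3), so (8/9)q_{Pike} = 284/9 and q_{Pike} = 35.5.
Then q_{Mesa} = 148/3 − (1/3)·35.5 = 37.5.

35.5, 37.5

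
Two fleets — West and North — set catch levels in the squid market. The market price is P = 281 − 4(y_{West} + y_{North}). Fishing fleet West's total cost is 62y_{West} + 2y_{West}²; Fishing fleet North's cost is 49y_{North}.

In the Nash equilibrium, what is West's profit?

636.54

Fishing fleet West's profit: π = y_{West}(281 − 4(y_{West} + y_{North})) − 62y_{West} − 2y_{West}².
∂π/∂y_{West} = 219 − 12y_{West} − 4y_{North} = 0, so y_{West} = 18.25 − (1/3)y_{North}.
For North: ∂π/∂y_{North} = 232 − 8y_{North} − 4y_{West} = 0 ⇒ y_{North} = 29 − 0.5y_{West}.
Plugging y_{North} into West's best response: y_{West} = 18.25 − (1/3)(29 − 0.5y_{West}) ⇒ (5/6)y_{West} = 103/12, so y_{West} = 10.3.
Then y_{North} = 29 − 0.5·10.3 = 23.85.
Price P = 281 − 4·34.15 = 144.4.
West's profit: (144.4 − 62)·10.3 − 2(10.3)² = 636.54.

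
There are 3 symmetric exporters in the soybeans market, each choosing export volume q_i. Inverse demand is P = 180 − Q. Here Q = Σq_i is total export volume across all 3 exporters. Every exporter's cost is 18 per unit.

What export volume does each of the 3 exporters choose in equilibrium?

A representative exporter's profit is π_i = q_i(180 − Q) − 18q_i, with Q = q_i + Σ_{j≠i} q_j.
First-order condition: 162 − 2q_i − Σ_{j≠i} q_j = 0.
With identical exporters, set every q_j = q: then 162 − 2q − 2q = 0, i.e. q = 162/4 = 40.5.

40.5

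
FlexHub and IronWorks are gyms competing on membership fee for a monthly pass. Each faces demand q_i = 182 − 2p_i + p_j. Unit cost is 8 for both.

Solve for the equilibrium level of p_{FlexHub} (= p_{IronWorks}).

66

FlexHub's profit: π = (p_{FlexHub} − 8)(182 − 2p_{FlexHub} + p_{IronWorks}).
∂π/∂p_{FlexHub} = 198 − 4p_{FlexHub} + p_{IronWorks} = 0 ⇒ p_{FlexHub} = 49.5 + 0.25p_{IronWorks}.
Setting p_{FlexHub} = p_{IronWorks} in the reaction function: p_{FlexHub} = 49.5 + 0.25p_{FlexHub}, so p_{FlexHub} = 49.5 / 0.75 = 66.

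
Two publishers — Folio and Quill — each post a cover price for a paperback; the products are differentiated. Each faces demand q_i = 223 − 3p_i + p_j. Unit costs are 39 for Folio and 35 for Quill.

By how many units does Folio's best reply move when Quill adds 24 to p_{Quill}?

Folio's profit: π = (p_{Folio} − 39)(223 − 3p_{Folio} + p_{Quill}).
∂π/∂p_{Folio} = 340 − 6p_{Folio} + p_{Quill} = 0 ⇒ p_{Folio} = 170/3 + (1/6)p_{Quill}.
The reaction-function slope is 1/6, so a 24-unit rise in p_{Quill} moves p_{Folio} by 1/6 × 24 = 4. Folio's best response rises — the actions are strategic complements.

4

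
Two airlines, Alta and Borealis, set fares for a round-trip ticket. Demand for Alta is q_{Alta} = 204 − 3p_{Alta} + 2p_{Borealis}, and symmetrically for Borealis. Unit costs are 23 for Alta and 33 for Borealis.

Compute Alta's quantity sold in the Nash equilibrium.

141.375

Alta's profit: π = (p_{Alta} − 23)(204 − 3p_{Alta} + 2p_{Borealis}).
∂π/∂p_{Alta} = 273 − 6p_{Alta} + 2p_{Borealis} = 0 ⇒ p_{Alta} = 45.5 + (1/3)p_{Borealis}.
Similarly p_{Borealis} = 50.5 + (1/3)p_{Alta}.
Solving the two reaction functions simultaneously: (1 − (1/3)(1/3))p_{Alta} = 45.5 + (1/3)·50.5, so (8/9)p_{Alta} = 187/3 and p_{Alta} = 70.125.
Then p_{Borealis} = 50.5 + (1/3)·70.125 = 73.875.
q_{Alta} = 204 − 3·70.125 + 2·73.875 = 141.375.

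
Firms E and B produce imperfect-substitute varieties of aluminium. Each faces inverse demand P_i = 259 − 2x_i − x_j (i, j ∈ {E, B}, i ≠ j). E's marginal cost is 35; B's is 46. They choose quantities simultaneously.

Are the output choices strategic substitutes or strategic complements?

Firm E's profit: π = x_E(259 − 2x_E − x_B) − 35x_E.
∂π/∂x_E = 224 − 4x_E − x_B = 0 ⇒ x_E = 56 − 0.25x_B.
The best-response slope dx_E/dx_B = −0.25 < 0: the reaction function is downward-sloping, so the choices are strategic substitutes.

strategic substitutes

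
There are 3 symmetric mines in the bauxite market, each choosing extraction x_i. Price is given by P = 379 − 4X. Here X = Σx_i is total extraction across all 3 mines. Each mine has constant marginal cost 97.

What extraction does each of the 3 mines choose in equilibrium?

A representative mine's profit is π_i = x_i(379 − 4X) − 97x_i, with X = x_i + Σ_{j≠i} x_j.
First-order condition: 282 − 8x_i − 4Σ_{j≠i} x_j = 0.
Imposing symmetry (x_j = x for all j) turns Σ_{j≠i} x_j into 2x, so 282 = 16x and x = 17.625.

17.625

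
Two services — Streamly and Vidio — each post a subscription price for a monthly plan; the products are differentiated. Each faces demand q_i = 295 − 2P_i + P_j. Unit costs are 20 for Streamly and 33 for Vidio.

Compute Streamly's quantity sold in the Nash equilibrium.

Streamly's profit: π = (P_{Streamly} − 20)(295 − 2P_{Streamly} + P_{Vidio}).
∂π/∂P_{Streamly} = 335 − 4P_{Streamly} + P_{Vidio} = 0 ⇒ P_{Streamly} = 83.75 + 0.25P_{Vidio}.
Similarly P_{Vidio} = 90.25 + 0.25P_{Streamly}.
Substituting the second reaction function into the first: P_{Streamly} = 83.75 + 0.25(90.25 + 0.25P_{Streamly}), which gives 0.9375P_{Streamly} = 106.3125 ⇒ P_{Streamly} = 113.4.
Then P_{Vidio} = 90.25 + 0.25·113.4 = 118.6.
q_{Streamly} = 295 − 2·113.4 + 118.6 = 186.8.

186.8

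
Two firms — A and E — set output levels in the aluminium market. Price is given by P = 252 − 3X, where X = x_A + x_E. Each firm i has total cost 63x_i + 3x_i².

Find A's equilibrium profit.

Firm A's profit: π = x_A(252 − 3(x_A + x_E)) − 63x_A − 3x_A².
∂π/∂x_A = 189 − 12x_A − 3x_E = 0, so x_A = 15.75 − 0.25x_E.
The game is symmetric, so in equilibrium x_E = x_A: the reaction function gives 1.25x_A = 15.75, hence x_A = 12.6.
Price P = 252 − 3·25.2 = 176.4.
A's profit: (176.4 − 63)·12.6 − 3(12.6)² = 952.56.

952.56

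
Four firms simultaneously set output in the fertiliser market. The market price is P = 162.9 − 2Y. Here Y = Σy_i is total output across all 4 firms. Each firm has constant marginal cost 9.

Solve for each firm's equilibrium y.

A representative firm's profit is π_i = y_i(162.9 − 2Y) − 9y_i, with Y = y_i + Σ_{j≠i} y_j.
First-order condition: 153.9 − 4y_i − 2Σ_{j≠i} y_j = 0.
Imposing symmetry (y_j = y for all j) turns Σ_{j≠i} y_j into 3y, so 153.9 = 10y and y = 15.39.

15.39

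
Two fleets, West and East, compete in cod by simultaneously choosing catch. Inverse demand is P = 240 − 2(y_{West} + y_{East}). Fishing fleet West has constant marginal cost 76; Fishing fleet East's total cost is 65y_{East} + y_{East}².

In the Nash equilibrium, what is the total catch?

Fishing fleet West's profit: π = y_{West}(240 − 2(y_{West} + y_{East})) − 76y_{West}.
∂π/∂y_{West} = 164 − 4y_{West} − 2y_{East} = 0, so y_{West} = 41 − 0.5y_{East}.
For East: ∂π/∂y_{East} = 175 − 6y_{East} − 2y_{West} = 0 ⇒ y_{East} = 175/6 − (1/3)y_{West}.
Plugging y_{East} into West's best response: y_{West} = 41 − 0.5(175/6 − (1/3)y_{West}) ⇒ (5/6)y_{West} = 317/12, so y_{West} = 31.7.
Then y_{East} = 175/6 − (1/3)·31.7 = 18.6.
Total catch: 31.7 + 18.6 = 50.3.

50.3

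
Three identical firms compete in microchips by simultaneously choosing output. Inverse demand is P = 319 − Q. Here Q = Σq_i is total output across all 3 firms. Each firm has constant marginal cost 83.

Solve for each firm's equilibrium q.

A representative firm's profit is π_i = q_i(319 − Q) − 83q_i, with Q = q_i + Σ_{j≠i} q_j.
First-order condition: 236 − 2q_i − Σ_{j≠i} q_j = 0.
In a symmetric equilibrium every firm chooses the same q, so Σ_{j≠i} q_j = 2q. The condition becomes 236 − 4q = 0, giving q = 236/4 = 59.

59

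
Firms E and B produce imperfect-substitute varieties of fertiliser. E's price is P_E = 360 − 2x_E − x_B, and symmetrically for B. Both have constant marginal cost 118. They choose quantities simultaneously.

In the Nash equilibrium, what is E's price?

214.8

Firm E's profit: π = x_E(360 − 2x_E − x_B) − 118x_E.
∂π/∂x_E = 242 − 4x_E − x_B = 0 ⇒ x_E = 60.5 − 0.25x_B.
Setting x_E = x_B in the reaction function: x_E = 60.5 − 0.25x_E, so x_E = 60.5 / 1.25 = 48.4.
P_E = 360 − 2·48.4 − 48.4 = 214.8.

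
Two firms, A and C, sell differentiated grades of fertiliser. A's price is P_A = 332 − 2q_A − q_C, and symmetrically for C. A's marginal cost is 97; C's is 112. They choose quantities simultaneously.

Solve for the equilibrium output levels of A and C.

48, 43

Firm A's profit: π = q_A(332 − 2q_A − q_C) − 97q_A.
∂π/∂q_A = 235 − 4q_A − q_C = 0 ⇒ q_A = 58.75 − 0.25q_C.
Similarly q_C = 55 − 0.25q_A.
Solving the two reaction functions simultaneously: (1 − (−0.25)(−0.25))q_A = 58.75 − 0.25·55, so 0.9375q_A = 45 and q_A = 48.
Then q_C = 55 − 0.25·48 = 43.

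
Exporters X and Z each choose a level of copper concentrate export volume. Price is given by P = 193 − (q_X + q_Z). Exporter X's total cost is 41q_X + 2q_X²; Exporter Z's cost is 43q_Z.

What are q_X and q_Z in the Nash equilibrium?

Exporter X's profit: π = q_X(193 − (q_X + q_Z)) − 41q_X − 2q_X².
∂π/∂q_X = 152 − 6q_X − q_Z = 0, so q_X = 76/3 − (1/6)q_Z.
For Z: ∂π/∂q_Z = 150 − 2q_Z − q_X = 0 ⇒ q_Z = 75 − 0.5q_X.
Solving the two reaction functions simultaneously: (1 − (−1/6)(−0.5))q_X = 76/3 − (1/6)·75, so (11/12)q_X = 77/6 and q_X = 14.
Then q_Z = 75 − 0.5·14 = 68.

14, 68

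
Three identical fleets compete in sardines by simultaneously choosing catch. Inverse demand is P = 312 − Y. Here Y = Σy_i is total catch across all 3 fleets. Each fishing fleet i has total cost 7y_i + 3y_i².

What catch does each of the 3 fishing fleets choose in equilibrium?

30.5

A representative fishing fleet's profit is π_i = y_i(312 − Y) − 7y_i − 3y_i², with Y = y_i + Σ_{j≠i} y_j.
First-order condition: 305 − 8y_i − Σ_{j≠i} y_j = 0.
With identical fishing fleets, set every y_j = y: then 305 − 8y − 2y = 0, i.e. y = 305/10 = 30.5.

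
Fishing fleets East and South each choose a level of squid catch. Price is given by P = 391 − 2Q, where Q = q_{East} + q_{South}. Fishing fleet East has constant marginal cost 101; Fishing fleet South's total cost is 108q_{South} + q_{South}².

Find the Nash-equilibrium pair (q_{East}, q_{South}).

Fishing fleet East's profit: π = q_{East}(391 − 2(q_{East} + q_{South})) − 101q_{East}.
∂π/∂q_{East} = 290 − 4q_{East} − 2q_{South} = 0, so q_{East} = 72.5 − 0.5q_{South}.
For South: ∂π/∂q_{South} = 283 − 6q_{South} − 2q_{East} = 0 ⇒ q_{South} = 283/6 − (1/3)q_{East}.
Plugging q_{South} into East's best response: q_{East} = 72.5 − 0.5(283/6 − (1/3)q_{East}) ⇒ (5/6)q_{East} = 587/12, so q_{East} = 58.7.
Then q_{South} = 283/6 − (1/3)·58.7 = 27.6.

58.7, 27.6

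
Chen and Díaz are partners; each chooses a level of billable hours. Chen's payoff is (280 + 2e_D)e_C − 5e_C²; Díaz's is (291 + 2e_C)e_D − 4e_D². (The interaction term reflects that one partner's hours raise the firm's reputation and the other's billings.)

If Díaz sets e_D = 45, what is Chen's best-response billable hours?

37

Expanding Chen's payoff: 280e_C + 2e_De_C − 5e_C².
∂π/∂e_C = 280 + 2e_D − 10e_C = 0, so e_C = 28 + 0.2e_D.
At e_D = 45: e_C = 28 + 0.2·45 = 37.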